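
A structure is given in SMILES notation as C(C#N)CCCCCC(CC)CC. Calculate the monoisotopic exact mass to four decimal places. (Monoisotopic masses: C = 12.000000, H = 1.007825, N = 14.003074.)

181.1830

Atom tally by fragment:
  NCCH2 → C:2 H:2 N:1
  CH2 → C:1 H:2
  CH2 → C:1 H:2
  CH2 → C:1 H:2
  CH2 → C:1 H:2
  CH2 → C:1 H:2
  CH(C2H5) → C:3 H:6
  CH2 → C:1 H:2
  CH3 → C:1 H:3
Element totals:
  C: 12
  H: 23
  N: 1
Molecular formula: C12H23N.
  M = 12(12.0) + 23(1.007825) + 14.003074
    = 144.000000 + 23.179975 + 14.003074 = 181.183049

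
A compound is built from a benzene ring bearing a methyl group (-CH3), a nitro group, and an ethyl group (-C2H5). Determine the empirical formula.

Atom tally by fragment:
  benzene ring core → C:6 H:6
  (− 3 ring H displaced by substituents)
  + CH3 → C:1 H:3
  + NO2 → N:1 O:2
  + C2H5 → C:2 H:5
Element totals:
  C: 9
  H: 11
  N: 1
  O: 2
Molecular formula: C9H11NO2.
gcd of subscripts (9, 11, 1, 2) = 1, so the empirical formula equals the molecular formula.

C9H11NO2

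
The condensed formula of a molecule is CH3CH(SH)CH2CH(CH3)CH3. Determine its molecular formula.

C6H14S

Atom tally by fragment:
  CH3 → C:1 H:3
  CH(SH) → C:1 H:2 S:1
  CH2 → C:1 H:2
  CH(CH3) → C:2 H:4
  CH3 → C:1 H:3
Element totals:
  C: 6
  H: 14
  S: 1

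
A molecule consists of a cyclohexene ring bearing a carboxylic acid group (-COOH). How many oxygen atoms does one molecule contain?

Atom tally by fragment:
  cyclohexene ring core → C:6 H:10
  (− 1 ring H displaced by substituents)
  + COOH → C:1 H:1 O:2
Element totals:
  C: 7
  H: 10
  O: 2

2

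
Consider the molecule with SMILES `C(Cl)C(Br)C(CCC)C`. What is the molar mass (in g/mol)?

213.54 g/mol

Atom tally by fragment:
  ClCH2 → C:1 H:2 Cl:1
  CH(Br) → C:1 H:1 Br:1
  CH(CH2CH2CH3) → C:4 H:8
  CH3 → C:1 H:3
Element totals:
  C: 7
  H: 14
  Br: 1
  Cl: 1
Molecular formula: C7H14BrCl.
  M = 7(12.011) + 14(1.008) + 79.904 + 35.45
    = 84.077 + 14.112 + 79.904 + 35.450 = 213.543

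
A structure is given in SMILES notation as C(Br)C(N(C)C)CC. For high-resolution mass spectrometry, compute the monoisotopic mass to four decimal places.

179.0310

Atom tally by fragment:
  BrCH2 → C:1 H:2 Br:1
  CH(N(CH3)2) → C:3 H:7 N:1
  CH2 → C:1 H:2
  CH3 → C:1 H:3
Element totals:
  C: 6
  H: 14
  Br: 1
  N: 1
Molecular formula: C6H14BrN.
  M = 6(12.0) + 14(1.007825) + 78.918338 + 14.003074
    = 72.000000 + 14.109550 + 78.918338 + 14.003074 = 179.030962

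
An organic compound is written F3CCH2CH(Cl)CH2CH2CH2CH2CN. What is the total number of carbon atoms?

8

Atom tally by fragment:
  F3CCH2 → C:2 H:2 F:3
  CH(Cl) → C:1 H:1 Cl:1
  CH2 → C:1 H:2
  CH2 → C:1 H:2
  CH2 → C:1 H:2
  CH2CN → C:2 H:2 N:1
Element totals:
  C: 8
  H: 11
  Cl: 1
  F: 3
  N: 1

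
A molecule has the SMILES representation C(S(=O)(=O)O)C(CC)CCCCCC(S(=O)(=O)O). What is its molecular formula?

C10H22O6S2

Atom tally by fragment:
  HO3SCH2 → C:1 H:3 S:1 O:3
  CH(C2H5) → C:3 H:6
  CH2 → C:1 H:2
  CH2 → C:1 H:2
  CH2 → C:1 H:2
  CH2 → C:1 H:2
  CH2 → C:1 H:2
  CH2SO3H → C:1 H:3 S:1 O:3
Element totals:
  C: 10
  H: 22
  O: 6
  S: 2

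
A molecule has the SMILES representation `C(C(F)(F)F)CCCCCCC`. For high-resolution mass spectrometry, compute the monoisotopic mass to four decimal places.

182.1282

Atom tally by fragment:
  F3CCH2 → C:2 H:2 F:3
  CH2 → C:1 H:2
  CH2 → C:1 H:2
  CH2 → C:1 H:2
  CH2 → C:1 H:2
  CH2 → C:1 H:2
  CH2 → C:1 H:2
  CH3 → C:1 H:3
Element totals:
  C: 9
  H: 17
  F: 3
Molecular formula: C9H17F3.
  M = 9(12.0) + 17(1.007825) + 3(18.998403)
    = 108.000000 + 17.133025 + 56.995209 = 182.128234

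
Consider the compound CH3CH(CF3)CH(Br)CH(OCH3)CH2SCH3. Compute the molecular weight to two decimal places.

Atom tally by fragment:
  CH3 → C:1 H:3
  CH(CF3) → C:2 H:1 F:3
  CH(Br) → C:1 H:1 Br:1
  CH(OCH3) → C:2 H:4 O:1
  CH2SCH3 → C:2 H:5 S:1
Element totals:
  C: 8
  H: 14
  Br: 1
  F: 3
  O: 1
  S: 1
Molecular formula: C8H14BrF3OS.
  M = 8(12.011) + 14(1.008) + 79.904 + 3(18.998) + 15.999 + 32.06
    = 96.088 + 14.112 + 79.904 + 56.994 + 15.999 + 32.060 = 295.157

295.16 g/mol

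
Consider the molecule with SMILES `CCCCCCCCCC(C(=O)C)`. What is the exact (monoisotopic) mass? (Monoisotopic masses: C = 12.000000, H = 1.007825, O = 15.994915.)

184.1827

Atom tally by fragment:
  CH3 → C:1 H:3
  CH2 → C:1 H:2
  CH2 → C:1 H:2
  CH2 → C:1 H:2
  CH2 → C:1 H:2
  CH2 → C:1 H:2
  CH2 → C:1 H:2
  CH2 → C:1 H:2
  CH2 → C:1 H:2
  CH2COCH3 → C:3 H:5 O:1
Element totals:
  C: 12
  H: 24
  O: 1
Molecular formula: C12H24O.
  M = 12(12.0) + 24(1.007825) + 15.994915
    = 144.000000 + 24.187800 + 15.994915 = 184.182715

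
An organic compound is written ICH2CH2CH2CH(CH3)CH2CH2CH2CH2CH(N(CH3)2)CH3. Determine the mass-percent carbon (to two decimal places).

Atom tally by fragment:
  ICH2 → C:1 H:2 I:1
  CH2 → C:1 H:2
  CH2 → C:1 H:2
  CH(CH3) → C:2 H:4
  CH2 → C:1 H:2
  CH2 → C:1 H:2
  CH2 → C:1 H:2
  CH2 → C:1 H:2
  CH(N(CH3)2) → C:3 H:7 N:1
  CH3 → C:1 H:3
Element totals:
  C: 13
  H: 28
  I: 1
  N: 1
Molecular formula: C13H28IN.
Molar mass = 325.278 g/mol.
Mass from C: 13 × 12.011 = 156.143 g/mol.
%C = 156.143 / 325.278 × 100 = 48.00%.

48.00%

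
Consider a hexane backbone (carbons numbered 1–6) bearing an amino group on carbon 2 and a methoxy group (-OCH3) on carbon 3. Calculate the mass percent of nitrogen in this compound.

Atom tally by fragment:
  CH3 → C:1 H:3
  CH(NH2) → C:1 H:3 N:1
  CH(OCH3) → C:2 H:4 O:1
  CH2 → C:1 H:2
  CH2 → C:1 H:2
  CH3 → C:1 H:3
Element totals:
  C: 7
  H: 17
  N: 1
  O: 1
Molecular formula: C7H17NO.
Molar mass = 131.219 g/mol.
Mass from N: 1 × 14.007 = 14.007 g/mol.
%N = 14.007 / 131.219 × 100 = 10.67%.

10.67%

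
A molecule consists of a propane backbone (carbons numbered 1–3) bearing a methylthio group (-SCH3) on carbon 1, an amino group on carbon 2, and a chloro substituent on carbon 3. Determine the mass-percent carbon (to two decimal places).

34.41%

Atom tally by fragment:
  CH3SCH2 → C:2 H:5 S:1
  CH(NH2) → C:1 H:3 N:1
  CH2Cl → C:1 H:2 Cl:1
Element totals:
  C: 4
  H: 10
  Cl: 1
  N: 1
  S: 1
Molecular formula: C4H10ClNS.
Molar mass = 139.641 g/mol.
Mass from C: 4 × 12.011 = 48.044 g/mol.
%C = 48.044 / 139.641 × 100 = 34.41%.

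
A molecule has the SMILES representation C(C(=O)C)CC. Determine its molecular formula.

C5H10O

Atom tally by fragment:
  CH3COCH2 → C:3 H:5 O:1
  CH2 → C:1 H:2
  CH3 → C:1 H:3
Element totals:
  C: 5
  H: 10
  O: 1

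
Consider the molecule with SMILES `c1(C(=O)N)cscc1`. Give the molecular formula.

C5H5NOS

Atom tally by fragment:
  thiophene ring core → C:4 H:4 S:1
  (− 1 ring H displaced by substituents)
  + CONH2 → C:1 H:2 O:1 N:1
Element totals:
  C: 5
  H: 5
  N: 1
  O: 1
  S: 1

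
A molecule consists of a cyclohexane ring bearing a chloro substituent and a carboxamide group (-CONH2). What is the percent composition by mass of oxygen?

9.90%

Atom tally by fragment:
  cyclohexane ring core → C:6 H:12
  (− 2 ring H displaced by substituents)
  + Cl → Cl:1
  + CONH2 → C:1 H:2 O:1 N:1
Element totals:
  C: 7
  H: 12
  Cl: 1
  N: 1
  O: 1
Molecular formula: C7H12ClNO.
Molar mass = 161.629 g/mol.
Mass from O: 1 × 15.999 = 15.999 g/mol.
%O = 15.999 / 161.629 × 100 = 9.90%.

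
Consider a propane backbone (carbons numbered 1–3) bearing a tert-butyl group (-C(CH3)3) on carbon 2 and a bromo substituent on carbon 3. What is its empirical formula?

C7H15Br

Atom tally by fragment:
  CH3 → C:1 H:3
  CH(C(CH3)3) → C:5 H:10
  CH2Br → C:1 H:2 Br:1
Element totals:
  C: 7
  H: 15
  Br: 1
Molecular formula: C7H15Br.
gcd of subscripts (1, 7, 15) = 1, so the empirical formula equals the molecular formula.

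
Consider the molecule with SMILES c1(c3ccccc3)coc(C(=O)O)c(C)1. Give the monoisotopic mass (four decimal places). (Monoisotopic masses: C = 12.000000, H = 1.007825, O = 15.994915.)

202.0630

Atom tally by fragment:
  furan ring core → C:4 H:4 O:1
  (− 3 ring H displaced by substituents)
  + C6H5 → C:6 H:5
  + COOH → C:1 H:1 O:2
  + CH3 → C:1 H:3
Element totals:
  C: 12
  H: 10
  O: 3
Molecular formula: C12H10O3.
  M = 12(12.0) + 10(1.007825) + 3(15.994915)
    = 144.000000 + 10.078250 + 47.984745 = 202.062995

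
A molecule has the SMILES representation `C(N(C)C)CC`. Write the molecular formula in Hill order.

C5H13N

Atom tally by fragment:
  (CH3)2NCH2 → C:3 H:8 N:1
  CH2 → C:1 H:2
  CH3 → C:1 H:3
Element totals:
  C: 5
  H: 13
  N: 1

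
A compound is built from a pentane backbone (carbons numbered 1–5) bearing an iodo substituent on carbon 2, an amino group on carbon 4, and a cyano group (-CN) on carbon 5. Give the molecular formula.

Atom tally by fragment:
  CH3 → C:1 H:3
  CH(I) → C:1 H:1 I:1
  CH2 → C:1 H:2
  CH(NH2) → C:1 H:3 N:1
  CH2CN → C:2 H:2 N:1
Element totals:
  C: 6
  H: 11
  I: 1
  N: 2

C6H11IN2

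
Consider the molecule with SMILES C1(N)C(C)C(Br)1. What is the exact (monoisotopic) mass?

148.9840

Atom tally by fragment:
  cyclopropane ring core → C:3 H:6
  (− 3 ring H displaced by substituents)
  + NH2 → N:1 H:2
  + CH3 → C:1 H:3
  + Br → Br:1
Element totals:
  C: 4
  H: 8
  Br: 1
  N: 1
Molecular formula: C4H8BrN.
  M = 4(12.0) + 8(1.007825) + 78.918338 + 14.003074
    = 48.000000 + 8.062600 + 78.918338 + 14.003074 = 148.984012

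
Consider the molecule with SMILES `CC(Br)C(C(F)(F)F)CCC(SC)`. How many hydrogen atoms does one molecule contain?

14

Atom tally by fragment:
  CH3 → C:1 H:3
  CH(Br) → C:1 H:1 Br:1
  CH(CF3) → C:2 H:1 F:3
  CH2 → C:1 H:2
  CH2 → C:1 H:2
  CH2SCH3 → C:2 H:5 S:1
Element totals:
  C: 8
  H: 14
  Br: 1
  F: 3
  S: 1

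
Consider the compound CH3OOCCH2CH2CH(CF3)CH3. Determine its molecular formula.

Atom tally by fragment:
  CH3OOCCH2 → C:3 H:5 O:2
  CH2 → C:1 H:2
  CH(CF3) → C:2 H:1 F:3
  CH3 → C:1 H:3
Element totals:
  C: 7
  H: 11
  F: 3
  O: 2

C7H11F3O2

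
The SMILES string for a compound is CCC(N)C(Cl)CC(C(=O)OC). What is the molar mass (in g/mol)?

Atom tally by fragment:
  CH3 → C:1 H:3
  CH2 → C:1 H:2
  CH(NH2) → C:1 H:3 N:1
  CH(Cl) → C:1 H:1 Cl:1
  CH2 → C:1 H:2
  CH2COOCH3 → C:3 H:5 O:2
Element totals:
  C: 8
  H: 16
  Cl: 1
  N: 1
  O: 2
Molecular formula: C8H16ClNO2.
  M = 8(12.011) + 16(1.008) + 35.45 + 14.007 + 2(15.999)
    = 96.088 + 16.128 + 35.450 + 14.007 + 31.998 = 193.671

193.67 g/mol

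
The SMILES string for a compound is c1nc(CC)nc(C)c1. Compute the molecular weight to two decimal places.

122.17 g/mol

Atom tally by fragment:
  pyrimidine ring core → C:4 H:4 N:2
  (− 2 ring H displaced by substituents)
  + C2H5 → C:2 H:5
  + CH3 → C:1 H:3
Element totals:
  C: 7
  H: 10
  N: 2
Molecular formula: C7H10N2.
  M = 7(12.011) + 10(1.008) + 2(14.007)
    = 84.077 + 10.080 + 28.014 = 122.171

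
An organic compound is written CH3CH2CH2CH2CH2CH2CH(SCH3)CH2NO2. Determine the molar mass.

Atom tally by fragment:
  CH3 → C:1 H:3
  CH2 → C:1 H:2
  CH2 → C:1 H:2
  CH2 → C:1 H:2
  CH2 → C:1 H:2
  CH2 → C:1 H:2
  CH(SCH3) → C:2 H:4 S:1
  CH2NO2 → C:1 H:2 N:1 O:2
Element totals:
  C: 9
  H: 19
  N: 1
  O: 2
  S: 1
Molecular formula: C9H19NO2S.
  M = 9(12.011) + 19(1.008) + 14.007 + 2(15.999) + 32.06
    = 108.099 + 19.152 + 14.007 + 31.998 + 32.060 = 205.316

205.32 g/mol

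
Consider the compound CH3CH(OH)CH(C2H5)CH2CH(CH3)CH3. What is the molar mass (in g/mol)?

Element totals:
  C: 9
  H: 20
  O: 1
Molecular formula: C9H20O.
  M = 9(12.011) + 20(1.008) + 15.999
    = 108.099 + 20.160 + 15.999 = 144.258

144.26 g/mol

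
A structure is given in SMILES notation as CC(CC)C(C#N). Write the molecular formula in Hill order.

C6H11N

Atom tally by fragment:
  CH3 → C:1 H:3
  CH(C2H5) → C:3 H:6
  CH2CN → C:2 H:2 N:1
Element totals:
  C: 6
  H: 11
  N: 1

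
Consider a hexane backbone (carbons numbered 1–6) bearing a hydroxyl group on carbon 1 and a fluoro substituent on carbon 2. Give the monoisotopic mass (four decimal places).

120.0950

Atom tally by fragment:
  HOCH2 → C:1 H:3 O:1
  CH(F) → C:1 H:1 F:1
  CH2 → C:1 H:2
  CH2 → C:1 H:2
  CH2 → C:1 H:2
  CH3 → C:1 H:3
Element totals:
  C: 6
  H: 13
  F: 1
  O: 1
Molecular formula: C6H13FO.
  M = 6(12.0) + 13(1.007825) + 18.998403 + 15.994915
    = 72.000000 + 13.101725 + 18.998403 + 15.994915 = 120.095043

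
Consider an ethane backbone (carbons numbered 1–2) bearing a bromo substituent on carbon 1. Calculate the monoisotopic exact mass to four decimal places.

107.9575

Atom tally by fragment:
  BrCH2 → C:1 H:2 Br:1
  CH3 → C:1 H:3
Element totals:
  C: 2
  H: 5
  Br: 1
Molecular formula: C2H5Br.
  M = 2(12.0) + 5(1.007825) + 78.918338
    = 24.000000 + 5.039125 + 78.918338 = 107.957463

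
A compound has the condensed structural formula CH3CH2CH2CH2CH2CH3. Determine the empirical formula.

Element totals:
  C: 6
  H: 14
Molecular formula: C6H14.
gcd of subscripts = 2; dividing each by 2:
  C: 6/2 = 3
  H: 14/2 = 7

C3H7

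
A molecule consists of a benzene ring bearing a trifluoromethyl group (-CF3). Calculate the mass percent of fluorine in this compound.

Atom tally by fragment:
  benzene ring core → C:6 H:6
  (− 1 ring H displaced by substituents)
  + CF3 → C:1 F:3
Element totals:
  C: 7
  H: 5
  F: 3
Molecular formula: C7H5F3.
Molar mass = 146.111 g/mol.
Mass from F: 3 × 18.998 = 56.994 g/mol.
%F = 56.994 / 146.111 × 100 = 39.01%.

39.01%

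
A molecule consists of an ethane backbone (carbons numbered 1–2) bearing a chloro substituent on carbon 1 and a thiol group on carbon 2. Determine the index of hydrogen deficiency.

0

Atom tally by fragment:
  ClCH2 → C:1 H:2 Cl:1
  CH2SH → C:1 H:3 S:1
Element totals:
  C: 2
  H: 5
  Cl: 1
  S: 1
Molecular formula: C2H5ClS.
DoU = (2C + 2 + N − H − X) / 2 = (2·2 + 2 + 0 − 5 − 1) / 2 = 0.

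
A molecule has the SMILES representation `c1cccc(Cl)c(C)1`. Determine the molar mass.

Atom tally by fragment:
  benzene ring core → C:6 H:6
  (− 2 ring H displaced by substituents)
  + Cl → Cl:1
  + CH3 → C:1 H:3
Element totals:
  C: 7
  H: 7
  Cl: 1
Molecular formula: C7H7Cl.
  M = 7(12.011) + 7(1.008) + 35.45
    = 84.077 + 7.056 + 35.450 = 126.583

126.58 g/mol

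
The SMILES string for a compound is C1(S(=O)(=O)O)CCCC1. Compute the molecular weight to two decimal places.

150.19 g/mol

Atom tally by fragment:
  cyclopentane ring core → C:5 H:10
  (− 1 ring H displaced by substituents)
  + SO3H → S:1 O:3 H:1
Element totals:
  C: 5
  H: 10
  O: 3
  S: 1
Molecular formula: C5H10O3S.
  M = 5(12.011) + 10(1.008) + 3(15.999) + 32.06
    = 60.055 + 10.080 + 47.997 + 32.060 = 150.192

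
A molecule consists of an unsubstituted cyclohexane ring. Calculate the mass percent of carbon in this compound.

85.63%

Atom tally by fragment:
  cyclohexane ring core → C:6 H:12
Element totals:
  C: 6
  H: 12
Molecular formula: C6H12.
Molar mass = 84.162 g/mol.
Mass from C: 6 × 12.011 = 72.066 g/mol.
%C = 72.066 / 84.162 × 100 = 85.63%.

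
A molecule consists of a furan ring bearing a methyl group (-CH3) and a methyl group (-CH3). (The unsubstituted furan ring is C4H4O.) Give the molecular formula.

Atom tally by fragment:
  furan ring core → C:4 H:4 O:1
  (− 2 ring H displaced by substituents)
  + CH3 → C:1 H:3
  + CH3 → C:1 H:3
Element totals:
  C: 6
  H: 8
  O: 1

C6H8O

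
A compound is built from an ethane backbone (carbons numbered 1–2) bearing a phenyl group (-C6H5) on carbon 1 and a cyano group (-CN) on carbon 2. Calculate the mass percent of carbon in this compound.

82.41%

Atom tally by fragment:
  C6H5CH2 → C:7 H:7
  CH2CN → C:2 H:2 N:1
Element totals:
  C: 9
  H: 9
  N: 1
Molecular formula: C9H9N.
Molar mass = 131.178 g/mol.
Mass from C: 9 × 12.011 = 108.099 g/mol.
%C = 108.099 / 131.178 × 100 = 82.41%.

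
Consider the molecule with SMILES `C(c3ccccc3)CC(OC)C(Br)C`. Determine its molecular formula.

C12H17BrO

Atom tally by fragment:
  C6H5CH2 → C:7 H:7
  CH2 → C:1 H:2
  CH(OCH3) → C:2 H:4 O:1
  CH(Br) → C:1 H:1 Br:1
  CH3 → C:1 H:3
Element totals:
  C: 12
  H: 17
  Br: 1
  O: 1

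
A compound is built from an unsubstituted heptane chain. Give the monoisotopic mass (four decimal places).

100.1252

Atom tally by fragment:
  CH3 → C:1 H:3
  CH2 → C:1 H:2
  CH2 → C:1 H:2
  CH2 → C:1 H:2
  CH2 → C:1 H:2
  CH2 → C:1 H:2
  CH3 → C:1 H:3
Element totals:
  C: 7
  H: 16
Molecular formula: C7H16.
  M = 7(12.0) + 16(1.007825)
    = 84.000000 + 16.125200 = 100.125200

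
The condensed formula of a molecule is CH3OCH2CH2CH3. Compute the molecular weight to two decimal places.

Atom tally by fragment:
  CH3OCH2 → C:2 H:5 O:1
  CH2 → C:1 H:2
  CH3 → C:1 H:3
Element totals:
  C: 4
  H: 10
  O: 1
Molecular formula: C4H10O.
  M = 4(12.011) + 10(1.008) + 15.999
    = 48.044 + 10.080 + 15.999 = 74.123

74.12 g/mol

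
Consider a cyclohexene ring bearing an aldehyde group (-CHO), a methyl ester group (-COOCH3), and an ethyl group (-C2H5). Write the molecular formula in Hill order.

C11H16O3

Atom tally by fragment:
  cyclohexene ring core → C:6 H:10
  (− 3 ring H displaced by substituents)
  + CHO → C:1 H:1 O:1
  + COOCH3 → C:2 H:3 O:2
  + C2H5 → C:2 H:5
Element totals:
  C: 11
  H: 16
  O: 3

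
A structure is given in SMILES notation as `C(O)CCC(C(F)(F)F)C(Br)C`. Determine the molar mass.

Atom tally by fragment:
  HOCH2 → C:1 H:3 O:1
  CH2 → C:1 H:2
  CH2 → C:1 H:2
  CH(CF3) → C:2 H:1 F:3
  CH(Br) → C:1 H:1 Br:1
  CH3 → C:1 H:3
Element totals:
  C: 7
  H: 12
  Br: 1
  F: 3
  O: 1
Molecular formula: C7H12BrF3O.
  M = 7(12.011) + 12(1.008) + 79.904 + 3(18.998) + 15.999
    = 84.077 + 12.096 + 79.904 + 56.994 + 15.999 = 249.070

249.07 g/mol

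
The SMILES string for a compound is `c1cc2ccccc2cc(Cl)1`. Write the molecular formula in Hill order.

C10H7Cl

Atom tally by fragment:
  naphthalene ring system core → C:10 H:8
  (− 1 ring H displaced by substituents)
  + Cl → Cl:1
Element totals:
  C: 10
  H: 7
  Cl: 1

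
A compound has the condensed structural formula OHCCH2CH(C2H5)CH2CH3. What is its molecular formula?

C7H14O

Element totals:
  C: 7
  H: 14
  O: 1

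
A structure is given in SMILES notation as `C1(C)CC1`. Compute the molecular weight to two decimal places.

Atom tally by fragment:
  cyclopropane ring core → C:3 H:6
  (− 1 ring H displaced by substituents)
  + CH3 → C:1 H:3
Element totals:
  C: 4
  H: 8
Molecular formula: C4H8.
  M = 4(12.011) + 8(1.008)
    = 48.044 + 8.064 = 56.108

56.11 g/mol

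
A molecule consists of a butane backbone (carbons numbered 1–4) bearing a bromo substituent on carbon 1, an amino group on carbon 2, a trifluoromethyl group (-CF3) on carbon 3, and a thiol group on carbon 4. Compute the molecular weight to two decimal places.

252.09 g/mol

Atom tally by fragment:
  BrCH2 → C:1 H:2 Br:1
  CH(NH2) → C:1 H:3 N:1
  CH(CF3) → C:2 H:1 F:3
  CH2SH → C:1 H:3 S:1
Element totals:
  C: 5
  H: 9
  Br: 1
  F: 3
  N: 1
  S: 1
Molecular formula: C5H9BrF3NS.
  M = 5(12.011) + 9(1.008) + 79.904 + 3(18.998) + 14.007 + 32.06
    = 60.055 + 9.072 + 79.904 + 56.994 + 14.007 + 32.060 = 252.092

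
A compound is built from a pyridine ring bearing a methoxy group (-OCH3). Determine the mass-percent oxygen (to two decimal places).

14.66%

Atom tally by fragment:
  pyridine ring core → C:5 H:5 N:1
  (− 1 ring H displaced by substituents)
  + OCH3 → C:1 H:3 O:1
Element totals:
  C: 6
  H: 7
  N: 1
  O: 1
Molecular formula: C6H7NO.
Molar mass = 109.128 g/mol.
Mass from O: 1 × 15.999 = 15.999 g/mol.
%O = 15.999 / 109.128 × 100 = 14.66%.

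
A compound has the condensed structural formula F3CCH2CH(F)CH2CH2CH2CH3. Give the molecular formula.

C7H12F4

Atom tally by fragment:
  F3CCH2 → C:2 H:2 F:3
  CH(F) → C:1 H:1 F:1
  CH2 → C:1 H:2
  CH2 → C:1 H:2
  CH2 → C:1 H:2
  CH3 → C:1 H:3
Element totals:
  C: 7
  H: 12
  F: 4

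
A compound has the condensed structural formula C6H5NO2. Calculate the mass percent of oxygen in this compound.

Element totals:
  C: 6
  H: 5
  N: 1
  O: 2
Molecular formula: C6H5NO2.
Molar mass = 123.111 g/mol.
Mass from O: 2 × 15.999 = 31.998 g/mol.
%O = 31.998 / 123.111 × 100 = 25.99%.

25.99%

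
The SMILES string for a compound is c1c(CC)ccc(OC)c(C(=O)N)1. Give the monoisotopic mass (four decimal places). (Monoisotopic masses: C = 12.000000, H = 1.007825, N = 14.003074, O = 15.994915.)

179.0946

Atom tally by fragment:
  benzene ring core → C:6 H:6
  (− 3 ring H displaced by substituents)
  + C2H5 → C:2 H:5
  + OCH3 → C:1 H:3 O:1
  + CONH2 → C:1 H:2 O:1 N:1
Element totals:
  C: 10
  H: 13
  N: 1
  O: 2
Molecular formula: C10H13NO2.
  M = 10(12.0) + 13(1.007825) + 14.003074 + 2(15.994915)
    = 120.000000 + 13.101725 + 14.003074 + 31.989830 = 179.094629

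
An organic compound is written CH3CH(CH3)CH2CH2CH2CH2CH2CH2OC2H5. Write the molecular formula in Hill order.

C11H24O

Atom tally by fragment:
  CH3 → C:1 H:3
  CH(CH3) → C:2 H:4
  CH2 → C:1 H:2
  CH2 → C:1 H:2
  CH2 → C:1 H:2
  CH2 → C:1 H:2
  CH2 → C:1 H:2
  CH2OC2H5 → C:3 H:7 O:1
Element totals:
  C: 11
  H: 24
  O: 1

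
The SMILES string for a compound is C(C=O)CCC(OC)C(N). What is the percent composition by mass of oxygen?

22.04%

Atom tally by fragment:
  OHCCH2 → C:2 H:3 O:1
  CH2 → C:1 H:2
  CH2 → C:1 H:2
  CH(OCH3) → C:2 H:4 O:1
  CH2NH2 → C:1 H:4 N:1
Element totals:
  C: 7
  H: 15
  N: 1
  O: 2
Molecular formula: C7H15NO2.
Molar mass = 145.202 g/mol.
Mass from O: 2 × 15.999 = 31.998 g/mol.
%O = 31.998 / 145.202 × 100 = 22.04%.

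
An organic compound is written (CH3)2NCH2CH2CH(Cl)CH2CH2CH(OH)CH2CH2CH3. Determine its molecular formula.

Element totals:
  C: 11
  H: 24
  Cl: 1
  N: 1
  O: 1

C11H24ClNO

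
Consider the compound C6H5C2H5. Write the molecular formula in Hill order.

C8H10

Atom tally by fragment:
  benzene ring core → C:6 H:6
  (− 1 ring H displaced by substituents)
  + C2H5 → C:2 H:5
Element totals:
  C: 8
  H: 10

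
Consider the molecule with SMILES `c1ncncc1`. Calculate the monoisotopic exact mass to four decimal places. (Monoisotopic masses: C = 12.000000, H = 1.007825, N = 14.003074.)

80.0374

Atom tally by fragment:
  pyrimidine ring core → C:4 H:4 N:2
Element totals:
  C: 4
  H: 4
  N: 2
Molecular formula: C4H4N2.
  M = 4(12.0) + 4(1.007825) + 2(14.003074)
    = 48.000000 + 4.031300 + 28.006148 = 80.037448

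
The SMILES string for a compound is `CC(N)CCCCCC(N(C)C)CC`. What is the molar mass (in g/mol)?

200.37 g/mol

Atom tally by fragment:
  CH3 → C:1 H:3
  CH(NH2) → C:1 H:3 N:1
  CH2 → C:1 H:2
  CH2 → C:1 H:2
  CH2 → C:1 H:2
  CH2 → C:1 H:2
  CH2 → C:1 H:2
  CH(N(CH3)2) → C:3 H:7 N:1
  CH2 → C:1 H:2
  CH3 → C:1 H:3
Element totals:
  C: 12
  H: 28
  N: 2
Molecular formula: C12H28N2.
  M = 12(12.011) + 28(1.008) + 2(14.007)
    = 144.132 + 28.224 + 28.014 = 200.370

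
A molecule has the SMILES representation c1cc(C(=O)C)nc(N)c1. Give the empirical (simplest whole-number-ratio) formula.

C7H8N2O

Atom tally by fragment:
  pyridine ring core → C:5 H:5 N:1
  (− 2 ring H displaced by substituents)
  + COCH3 → C:2 H:3 O:1
  + NH2 → N:1 H:2
Element totals:
  C: 7
  H: 8
  N: 2
  O: 1
Molecular formula: C7H8N2O.
gcd of subscripts (7, 8, 2, 1) = 1, so the empirical formula equals the molecular formula.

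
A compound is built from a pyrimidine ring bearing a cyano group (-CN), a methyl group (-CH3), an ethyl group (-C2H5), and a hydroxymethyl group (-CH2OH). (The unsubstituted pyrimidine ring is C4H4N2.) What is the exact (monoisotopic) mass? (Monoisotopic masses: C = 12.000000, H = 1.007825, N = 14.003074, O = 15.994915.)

177.0902

Atom tally by fragment:
  pyrimidine ring core → C:4 H:4 N:2
  (− 4 ring H displaced by substituents)
  + CN → C:1 N:1
  + CH3 → C:1 H:3
  + C2H5 → C:2 H:5
  + CH2OH → C:1 H:3 O:1
Element totals:
  C: 9
  H: 11
  N: 3
  O: 1
Molecular formula: C9H11N3O.
  M = 9(12.0) + 11(1.007825) + 3(14.003074) + 15.994915
    = 108.000000 + 11.086075 + 42.009222 + 15.994915 = 177.090212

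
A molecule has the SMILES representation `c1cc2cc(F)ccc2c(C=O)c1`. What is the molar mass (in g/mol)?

Atom tally by fragment:
  naphthalene ring system core → C:10 H:8
  (− 2 ring H displaced by substituents)
  + F → F:1
  + CHO → C:1 H:1 O:1
Element totals:
  C: 11
  H: 7
  F: 1
  O: 1
Molecular formula: C11H7FO.
  M = 11(12.011) + 7(1.008) + 18.998 + 15.999
    = 132.121 + 7.056 + 18.998 + 15.999 = 174.174

174.17 g/mol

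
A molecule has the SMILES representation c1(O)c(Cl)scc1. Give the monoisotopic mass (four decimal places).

133.9593

Atom tally by fragment:
  thiophene ring core → C:4 H:4 S:1
  (− 2 ring H displaced by substituents)
  + OH → O:1 H:1
  + Cl → Cl:1
Element totals:
  C: 4
  H: 3
  Cl: 1
  O: 1
  S: 1
Molecular formula: C4H3ClOS.
  M = 4(12.0) + 3(1.007825) + 34.968853 + 15.994915 + 31.972071
    = 48.000000 + 3.023475 + 34.968853 + 15.994915 + 31.972071 = 133.959314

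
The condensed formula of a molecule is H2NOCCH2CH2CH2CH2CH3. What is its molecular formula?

C6H13NO

Atom tally by fragment:
  H2NOCCH2 → C:2 H:4 O:1 N:1
  CH2 → C:1 H:2
  CH2 → C:1 H:2
  CH2 → C:1 H:2
  CH3 → C:1 H:3
Element totals:
  C: 6
  H: 13
  N: 1
  O: 1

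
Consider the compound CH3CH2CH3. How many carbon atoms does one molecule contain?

Element totals:
  C: 3
  H: 8

3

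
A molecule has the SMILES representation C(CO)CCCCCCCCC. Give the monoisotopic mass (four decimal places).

Atom tally by fragment:
  HOCH2CH2 → C:2 H:5 O:1
  CH2 → C:1 H:2
  CH2 → C:1 H:2
  CH2 → C:1 H:2
  CH2 → C:1 H:2
  CH2 → C:1 H:2
  CH2 → C:1 H:2
  CH2 → C:1 H:2
  CH2 → C:1 H:2
  CH3 → C:1 H:3
Element totals:
  C: 11
  H: 24
  O: 1
Molecular formula: C11H24O.
  M = 11(12.0) + 24(1.007825) + 15.994915
    = 132.000000 + 24.187800 + 15.994915 = 172.182715

172.1827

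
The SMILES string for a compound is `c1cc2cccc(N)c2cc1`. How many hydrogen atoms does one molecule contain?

9

Atom tally by fragment:
  naphthalene ring system core → C:10 H:8
  (− 1 ring H displaced by substituents)
  + NH2 → N:1 H:2
Element totals:
  C: 10
  H: 9
  N: 1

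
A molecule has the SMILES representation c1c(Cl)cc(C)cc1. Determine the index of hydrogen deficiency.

4

Atom tally by fragment:
  benzene ring core → C:6 H:6
  (− 2 ring H displaced by substituents)
  + Cl → Cl:1
  + CH3 → C:1 H:3
Element totals:
  C: 7
  H: 7
  Cl: 1
Molecular formula: C7H7Cl.
DoU = (2C + 2 + N − H − X) / 2 = (2·7 + 2 + 0 − 7 − 1) / 2 = 4.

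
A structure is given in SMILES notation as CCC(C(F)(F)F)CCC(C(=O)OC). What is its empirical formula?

Atom tally by fragment:
  CH3 → C:1 H:3
  CH2 → C:1 H:2
  CH(CF3) → C:2 H:1 F:3
  CH2 → C:1 H:2
  CH2 → C:1 H:2
  CH2COOCH3 → C:3 H:5 O:2
Element totals:
  C: 9
  H: 15
  F: 3
  O: 2
Molecular formula: C9H15F3O2.
gcd of subscripts (9, 3, 15, 2) = 1, so the empirical formula equals the molecular formula.

C9H15F3O2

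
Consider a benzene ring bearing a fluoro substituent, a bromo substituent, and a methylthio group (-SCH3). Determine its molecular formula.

Atom tally by fragment:
  benzene ring core → C:6 H:6
  (− 3 ring H displaced by substituents)
  + F → F:1
  + Br → Br:1
  + SCH3 → C:1 H:3 S:1
Element totals:
  C: 7
  H: 6
  Br: 1
  F: 1
  S: 1

C7H6BrFS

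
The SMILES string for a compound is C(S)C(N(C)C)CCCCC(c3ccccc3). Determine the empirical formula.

C15H25NS

Atom tally by fragment:
  HSCH2 → C:1 H:3 S:1
  CH(N(CH3)2) → C:3 H:7 N:1
  CH2 → C:1 H:2
  CH2 → C:1 H:2
  CH2 → C:1 H:2
  CH2 → C:1 H:2
  CH2C6H5 → C:7 H:7
Element totals:
  C: 15
  H: 25
  N: 1
  S: 1
Molecular formula: C15H25NS.
gcd of subscripts (15, 25, 1, 1) = 1, so the empirical formula equals the molecular formula.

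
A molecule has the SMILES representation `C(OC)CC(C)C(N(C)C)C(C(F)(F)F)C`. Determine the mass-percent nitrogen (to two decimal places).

5.80%

Atom tally by fragment:
  CH3OCH2 → C:2 H:5 O:1
  CH2 → C:1 H:2
  CH(CH3) → C:2 H:4
  CH(N(CH3)2) → C:3 H:7 N:1
  CH(CF3) → C:2 H:1 F:3
  CH3 → C:1 H:3
Element totals:
  C: 11
  H: 22
  F: 3
  N: 1
  O: 1
Molecular formula: C11H22F3NO.
Molar mass = 241.297 g/mol.
Mass from N: 1 × 14.007 = 14.007 g/mol.
%N = 14.007 / 241.297 × 100 = 5.80%.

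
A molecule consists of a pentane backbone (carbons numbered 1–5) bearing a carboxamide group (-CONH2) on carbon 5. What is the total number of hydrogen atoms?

13

Atom tally by fragment:
  CH3 → C:1 H:3
  CH2 → C:1 H:2
  CH2 → C:1 H:2
  CH2 → C:1 H:2
  CH2CONH2 → C:2 H:4 O:1 N:1
Element totals:
  C: 6
  H: 13
  N: 1
  O: 1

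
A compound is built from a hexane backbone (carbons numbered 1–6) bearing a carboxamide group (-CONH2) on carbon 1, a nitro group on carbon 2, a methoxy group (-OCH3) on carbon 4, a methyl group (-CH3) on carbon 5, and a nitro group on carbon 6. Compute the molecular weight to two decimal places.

263.25 g/mol

Atom tally by fragment:
  H2NOCCH2 → C:2 H:4 O:1 N:1
  CH(NO2) → C:1 H:1 N:1 O:2
  CH2 → C:1 H:2
  CH(OCH3) → C:2 H:4 O:1
  CH(CH3) → C:2 H:4
  CH2NO2 → C:1 H:2 N:1 O:2
Element totals:
  C: 9
  H: 17
  N: 3
  O: 6
Molecular formula: C9H17N3O6.
  M = 9(12.011) + 17(1.008) + 3(14.007) + 6(15.999)
    = 108.099 + 17.136 + 42.021 + 95.994 = 263.250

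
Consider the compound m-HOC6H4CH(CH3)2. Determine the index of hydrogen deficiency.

Atom tally by fragment:
  benzene ring core → C:6 H:6
  (− 2 ring H displaced by substituents)
  + OH → O:1 H:1
  + CH(CH3)2 → C:3 H:7
Element totals:
  C: 9
  H: 12
  O: 1
Molecular formula: C9H12O.
DoU = (2C + 2 + N − H − X) / 2 = (2·9 + 2 + 0 − 12 − 0) / 2 = 4.

4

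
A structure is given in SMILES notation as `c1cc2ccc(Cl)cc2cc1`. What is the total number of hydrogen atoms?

Atom tally by fragment:
  naphthalene ring system core → C:10 H:8
  (− 1 ring H displaced by substituents)
  + Cl → Cl:1
Element totals:
  C: 10
  H: 7
  Cl: 1

7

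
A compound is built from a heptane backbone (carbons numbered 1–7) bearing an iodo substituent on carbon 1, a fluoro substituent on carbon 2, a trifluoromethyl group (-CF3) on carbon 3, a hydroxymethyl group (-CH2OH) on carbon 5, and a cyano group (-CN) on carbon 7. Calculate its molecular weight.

Atom tally by fragment:
  ICH2 → C:1 H:2 I:1
  CH(F) → C:1 H:1 F:1
  CH(CF3) → C:2 H:1 F:3
  CH2 → C:1 H:2
  CH(CH2OH) → C:2 H:4 O:1
  CH2 → C:1 H:2
  CH2CN → C:2 H:2 N:1
Element totals:
  C: 10
  H: 14
  F: 4
  I: 1
  N: 1
  O: 1
Molecular formula: C10H14F4INO.
  M = 10(12.011) + 14(1.008) + 4(18.998) + 126.904 + 14.007 + 15.999
    = 120.110 + 14.112 + 75.992 + 126.904 + 14.007 + 15.999 = 367.124

367.12 g/mol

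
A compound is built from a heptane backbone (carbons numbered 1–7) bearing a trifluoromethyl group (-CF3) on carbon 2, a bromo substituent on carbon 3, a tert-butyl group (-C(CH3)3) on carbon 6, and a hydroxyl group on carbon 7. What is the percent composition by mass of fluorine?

Atom tally by fragment:
  CH3 → C:1 H:3
  CH(CF3) → C:2 H:1 F:3
  CH(Br) → C:1 H:1 Br:1
  CH2 → C:1 H:2
  CH2 → C:1 H:2
  CH(C(CH3)3) → C:5 H:10
  CH2OH → C:1 H:3 O:1
Element totals:
  C: 12
  H: 22
  Br: 1
  F: 3
  O: 1
Molecular formula: C12H22BrF3O.
Molar mass = 319.205 g/mol.
Mass from F: 3 × 18.998 = 56.994 g/mol.
%F = 56.994 / 319.205 × 100 = 17.85%.

17.85%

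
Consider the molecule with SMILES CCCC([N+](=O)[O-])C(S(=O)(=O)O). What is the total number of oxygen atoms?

Atom tally by fragment:
  CH3 → C:1 H:3
  CH2 → C:1 H:2
  CH2 → C:1 H:2
  CH(NO2) → C:1 H:1 N:1 O:2
  CH2SO3H → C:1 H:3 S:1 O:3
Element totals:
  C: 5
  H: 11
  N: 1
  O: 5
  S: 1

5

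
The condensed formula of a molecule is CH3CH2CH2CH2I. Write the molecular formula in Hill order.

C4H9I

Atom tally by fragment:
  CH3 → C:1 H:3
  CH2 → C:1 H:2
  CH2 → C:1 H:2
  CH2I → C:1 H:2 I:1
Element totals:
  C: 4
  H: 9
  I: 1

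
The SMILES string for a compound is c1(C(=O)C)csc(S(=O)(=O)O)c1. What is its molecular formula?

C6H6O4S2

Atom tally by fragment:
  thiophene ring core → C:4 H:4 S:1
  (− 2 ring H displaced by substituents)
  + COCH3 → C:2 H:3 O:1
  + SO3H → S:1 O:3 H:1
Element totals:
  C: 6
  H: 6
  O: 4
  S: 2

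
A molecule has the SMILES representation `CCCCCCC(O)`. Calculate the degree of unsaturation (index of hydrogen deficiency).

Atom tally by fragment:
  CH3 → C:1 H:3
  CH2 → C:1 H:2
  CH2 → C:1 H:2
  CH2 → C:1 H:2
  CH2 → C:1 H:2
  CH2 → C:1 H:2
  CH2OH → C:1 H:3 O:1
Element totals:
  C: 7
  H: 16
  O: 1
Molecular formula: C7H16O.
DoU = (2C + 2 + N − H − X) / 2 = (2·7 + 2 + 0 − 16 − 0) / 2 = 0.

0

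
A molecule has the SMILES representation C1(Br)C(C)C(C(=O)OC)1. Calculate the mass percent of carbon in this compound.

37.33%

Atom tally by fragment:
  cyclopropane ring core → C:3 H:6
  (− 3 ring H displaced by substituents)
  + Br → Br:1
  + CH3 → C:1 H:3
  + COOCH3 → C:2 H:3 O:2
Element totals:
  C: 6
  H: 9
  Br: 1
  O: 2
Molecular formula: C6H9BrO2.
Molar mass = 193.040 g/mol.
Mass from C: 6 × 12.011 = 72.066 g/mol.
%C = 72.066 / 193.040 × 100 = 37.33%.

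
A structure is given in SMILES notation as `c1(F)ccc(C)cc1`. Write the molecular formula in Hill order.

C7H7F

Atom tally by fragment:
  benzene ring core → C:6 H:6
  (− 2 ring H displaced by substituents)
  + F → F:1
  + CH3 → C:1 H:3
Element totals:
  C: 7
  H: 7
  F: 1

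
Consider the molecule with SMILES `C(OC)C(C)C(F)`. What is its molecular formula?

C5H11FO

Atom tally by fragment:
  CH3OCH2 → C:2 H:5 O:1
  CH(CH3) → C:2 H:4
  CH2F → C:1 H:2 F:1
Element totals:
  C: 5
  H: 11
  F: 1
  O: 1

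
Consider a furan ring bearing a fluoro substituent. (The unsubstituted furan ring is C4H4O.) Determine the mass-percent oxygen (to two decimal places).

18.59%

Atom tally by fragment:
  furan ring core → C:4 H:4 O:1
  (− 1 ring H displaced by substituents)
  + F → F:1
Element totals:
  C: 4
  H: 3
  F: 1
  O: 1
Molecular formula: C4H3FO.
Molar mass = 86.065 g/mol.
Mass from O: 1 × 15.999 = 15.999 g/mol.
%O = 15.999 / 86.065 × 100 = 18.59%.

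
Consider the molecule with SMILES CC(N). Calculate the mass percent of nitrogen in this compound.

Atom tally by fragment:
  CH3 → C:1 H:3
  CH2NH2 → C:1 H:4 N:1
Element totals:
  C: 2
  H: 7
  N: 1
Molecular formula: C2H7N.
Molar mass = 45.085 g/mol.
Mass from N: 1 × 14.007 = 14.007 g/mol.
%N = 14.007 / 45.085 × 100 = 31.07%.

31.07%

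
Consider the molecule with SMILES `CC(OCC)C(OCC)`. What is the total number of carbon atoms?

7

Atom tally by fragment:
  CH3 → C:1 H:3
  CH(OC2H5) → C:3 H:6 O:1
  CH2OC2H5 → C:3 H:7 O:1
Element totals:
  C: 7
  H: 16
  O: 2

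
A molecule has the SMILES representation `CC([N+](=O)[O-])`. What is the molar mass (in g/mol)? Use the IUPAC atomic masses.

Atom tally by fragment:
  CH3 → C:1 H:3
  CH2NO2 → C:1 H:2 N:1 O:2
Element totals:
  C: 2
  H: 5
  N: 1
  O: 2
Molecular formula: C2H5NO2.
  M = 2(12.011) + 5(1.008) + 14.007 + 2(15.999)
    = 24.022 + 5.040 + 14.007 + 31.998 = 75.067

75.07 g/mol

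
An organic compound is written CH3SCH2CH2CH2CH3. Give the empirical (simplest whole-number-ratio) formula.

Element totals:
  C: 5
  H: 12
  S: 1
Molecular formula: C5H12S.
gcd of subscripts (5, 12, 1) = 1, so the empirical formula equals the molecular formula.

C5H12S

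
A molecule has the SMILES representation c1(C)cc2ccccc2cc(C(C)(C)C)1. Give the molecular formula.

Atom tally by fragment:
  naphthalene ring system core → C:10 H:8
  (− 2 ring H displaced by substituents)
  + CH3 → C:1 H:3
  + C(CH3)3 → C:4 H:9
Element totals:
  C: 15
  H: 18

C15H18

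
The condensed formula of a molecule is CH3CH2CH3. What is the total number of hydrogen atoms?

8

Element totals:
  C: 3
  H: 8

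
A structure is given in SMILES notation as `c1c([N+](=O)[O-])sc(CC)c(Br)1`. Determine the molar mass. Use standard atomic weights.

236.08 g/mol

Atom tally by fragment:
  thiophene ring core → C:4 H:4 S:1
  (− 3 ring H displaced by substituents)
  + NO2 → N:1 O:2
  + C2H5 → C:2 H:5
  + Br → Br:1
Element totals:
  C: 6
  H: 6
  Br: 1
  N: 1
  O: 2
  S: 1
Molecular formula: C6H6BrNO2S.
  M = 6(12.011) + 6(1.008) + 79.904 + 14.007 + 2(15.999) + 32.06
    = 72.066 + 6.048 + 79.904 + 14.007 + 31.998 + 32.060 = 236.083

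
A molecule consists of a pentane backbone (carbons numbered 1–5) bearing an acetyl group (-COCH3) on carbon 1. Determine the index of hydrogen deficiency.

Atom tally by fragment:
  CH3COCH2 → C:3 H:5 O:1
  CH2 → C:1 H:2
  CH2 → C:1 H:2
  CH2 → C:1 H:2
  CH3 → C:1 H:3
Element totals:
  C: 7
  H: 14
  O: 1
Molecular formula: C7H14O.
DoU = (2C + 2 + N − H − X) / 2 = (2·7 + 2 + 0 − 14 − 0) / 2 = 1.

1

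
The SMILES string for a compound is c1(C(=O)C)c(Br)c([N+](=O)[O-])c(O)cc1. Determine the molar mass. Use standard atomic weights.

Atom tally by fragment:
  benzene ring core → C:6 H:6
  (− 4 ring H displaced by substituents)
  + COCH3 → C:2 H:3 O:1
  + Br → Br:1
  + NO2 → N:1 O:2
  + OH → O:1 H:1
Element totals:
  C: 8
  H: 6
  Br: 1
  N: 1
  O: 4
Molecular formula: C8H6BrNO4.
  M = 8(12.011) + 6(1.008) + 79.904 + 14.007 + 4(15.999)
    = 96.088 + 6.048 + 79.904 + 14.007 + 63.996 = 260.043

260.04 g/mol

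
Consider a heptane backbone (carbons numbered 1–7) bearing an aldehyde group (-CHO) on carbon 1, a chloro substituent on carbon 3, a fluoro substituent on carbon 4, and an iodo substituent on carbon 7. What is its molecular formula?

C8H13ClFIO

Atom tally by fragment:
  OHCCH2 → C:2 H:3 O:1
  CH2 → C:1 H:2
  CH(Cl) → C:1 H:1 Cl:1
  CH(F) → C:1 H:1 F:1
  CH2 → C:1 H:2
  CH2 → C:1 H:2
  CH2I → C:1 H:2 I:1
Element totals:
  C: 8
  H: 13
  Cl: 1
  F: 1
  I: 1
  O: 1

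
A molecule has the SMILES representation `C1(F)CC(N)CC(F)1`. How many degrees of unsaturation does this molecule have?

Atom tally by fragment:
  cyclopentane ring core → C:5 H:10
  (− 3 ring H displaced by substituents)
  + F → F:1
  + NH2 → N:1 H:2
  + F → F:1
Element totals:
  C: 5
  H: 9
  F: 2
  N: 1
Molecular formula: C5H9F2N.
DoU = (2C + 2 + N − H − X) / 2 = (2·5 + 2 + 1 − 9 − 2) / 2 = 1.

1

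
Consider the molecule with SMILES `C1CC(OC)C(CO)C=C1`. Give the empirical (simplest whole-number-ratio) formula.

Atom tally by fragment:
  cyclohexene ring core → C:6 H:10
  (− 2 ring H displaced by substituents)
  + OCH3 → C:1 H:3 O:1
  + CH2OH → C:1 H:3 O:1
Element totals:
  C: 8
  H: 14
  O: 2
Molecular formula: C8H14O2.
gcd of subscripts = 2; dividing each by 2:
  C: 8/2 = 4
  H: 14/2 = 7
  O: 2/2 = 1

C4H7O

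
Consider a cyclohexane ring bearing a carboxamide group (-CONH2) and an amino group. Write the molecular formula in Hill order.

Atom tally by fragment:
  cyclohexane ring core → C:6 H:12
  (− 2 ring H displaced by substituents)
  + CONH2 → C:1 H:2 O:1 N:1
  + NH2 → N:1 H:2
Element totals:
  C: 7
  H: 14
  N: 2
  O: 1

C7H14N2O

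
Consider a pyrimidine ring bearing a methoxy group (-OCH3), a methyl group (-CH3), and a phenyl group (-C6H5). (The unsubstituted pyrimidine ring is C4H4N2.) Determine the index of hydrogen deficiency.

Atom tally by fragment:
  pyrimidine ring core → C:4 H:4 N:2
  (− 3 ring H displaced by substituents)
  + OCH3 → C:1 H:3 O:1
  + CH3 → C:1 H:3
  + C6H5 → C:6 H:5
Element totals:
  C: 12
  H: 12
  N: 2
  O: 1
Molecular formula: C12H12N2O.
DoU = (2C + 2 + N − H − X) / 2 = (2·12 + 2 + 2 − 12 − 0) / 2 = 8.

8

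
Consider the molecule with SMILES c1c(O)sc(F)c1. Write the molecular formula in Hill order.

C4H3FOS

Atom tally by fragment:
  thiophene ring core → C:4 H:4 S:1
  (− 2 ring H displaced by substituents)
  + OH → O:1 H:1
  + F → F:1
Element totals:
  C: 4
  H: 3
  F: 1
  O: 1
  S: 1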